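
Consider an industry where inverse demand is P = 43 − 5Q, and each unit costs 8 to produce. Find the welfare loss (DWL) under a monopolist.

DWL = 30.625

Perfect competition: P = MC = 8, so 43 − 5Q = 8 and Q = 7.
Monopoly sets MR = MC: 43 − 10Q = 8 ⇒ Q = 3.5, P = 43 − 5·3.5 = 25.5.
DWL is the triangle between Q = 3.5 and Q = 7: ½·(7 − 3.5)·(25.5 − 8) = 30.625.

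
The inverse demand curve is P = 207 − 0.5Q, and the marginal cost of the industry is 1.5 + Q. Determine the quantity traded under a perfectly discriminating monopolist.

Q = 137

With perfect price discrimination, output is the efficient level Q = 137 (where demand meets MC), but every buyer pays their willingness to pay: CS = 0 and PS = total surplus.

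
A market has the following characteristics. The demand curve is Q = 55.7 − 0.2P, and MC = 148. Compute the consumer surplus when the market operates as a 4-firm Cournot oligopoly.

Inverting demand: P = 278.5 − 5Q.
With 4 symmetric Cournot firms, each firm's FOC gives 278.5 − 25q = 148, so q = 5.22, Q = 4·5.22 = 20.88, and P = 174.1.
CS = ½·(278.5 − 174.1)·20.88 = 1089.936.

CS = 1089.936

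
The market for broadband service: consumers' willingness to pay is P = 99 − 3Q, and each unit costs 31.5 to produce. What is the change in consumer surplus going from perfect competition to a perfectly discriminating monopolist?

Consumer surplus falls by 759.375

Under competition P = MC = 31.5, so Q = (99 − 31.5)/3 = 22.5.
CS = ½·(99 − 31.5)·22.5 = 759.375.
With perfect price discrimination, output is the efficient level Q = 22.5 (where demand meets MC), but every buyer pays their willingness to pay: CS = 0 and PS = total surplus.
CS = 0.
Change in consumer surplus: 0 − 759.375 = −759.375.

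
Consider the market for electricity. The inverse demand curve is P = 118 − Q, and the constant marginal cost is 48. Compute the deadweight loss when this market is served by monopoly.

Under competition P = MC = 48, so Q = (118 − 48)/1 = 70.
The monopolist equates marginal revenue to marginal cost: 118 − 2Q = 48, so Q = 35. From demand, P = 83.
DWL is the triangle between Q = 35 and Q = 70: ½·(70 − 35)·(83 − 48) = 612.5.

DWL = 612.5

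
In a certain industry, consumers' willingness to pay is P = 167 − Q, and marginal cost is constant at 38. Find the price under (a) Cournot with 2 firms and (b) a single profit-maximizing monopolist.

With 2 symmetric Cournot firms, each firm's FOC gives 167 − 3q = 38, so q = 43, Q = 2·43 = 86, and P = 81.
A monopolist chooses Q where MR = MC. MR = 167 − 2Q; setting this equal to 38 gives Q = 64.5 and P = 102.5.

Cournot: P = 81; Monopoly: P = 102.5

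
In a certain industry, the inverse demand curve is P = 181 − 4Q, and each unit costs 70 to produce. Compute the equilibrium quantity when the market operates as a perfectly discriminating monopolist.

With perfect price discrimination, output is the efficient level Q = 27.75 (where demand meets MC), but every buyer pays their willingness to pay: CS = 0 and PS = total surplus.

Q = 27.75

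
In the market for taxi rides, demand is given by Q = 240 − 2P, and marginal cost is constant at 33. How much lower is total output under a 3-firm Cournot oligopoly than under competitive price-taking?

Inverting demand: P = 120 − 0.5Q.
Competitive firms price at marginal cost: P = 33, giving Q = 174.
Cournot with 3 identical firms: the symmetric best-response condition is 120 − 2q = 33. Each firm produces q = 43.5, total output Q = 130.5, price P = 54.75.
Change in total output: 130.5 − 174 = −43.5.

Q falls by 43.5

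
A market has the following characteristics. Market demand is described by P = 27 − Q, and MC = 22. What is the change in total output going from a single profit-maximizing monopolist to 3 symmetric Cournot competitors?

Q rises by 1.25

Monopoly sets MR = MC: 27 − 2Q = 22 ⇒ Q = 2.5, P = 27 − 2.5 = 24.5.
With 3 symmetric Cournot firms, each firm's FOC gives 27 − 4q = 22, so q = 1.25, Q = 3·1.25 = 3.75, and P = 23.25.
Change in total output: 3.75 − 2.5 = 1.25.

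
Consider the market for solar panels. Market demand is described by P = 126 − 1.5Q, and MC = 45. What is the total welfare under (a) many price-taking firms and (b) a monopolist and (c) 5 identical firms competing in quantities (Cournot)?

Under competition P = MC = 45, so Q = (126 − 45)/1.5 = 54.
CS = ½·(126 − 45)·54 = 2187; PS = (45 − 45)·54 = 0; TS = 2187.
The monopolist equates marginal revenue to marginal cost: 126 − 3Q = 45, so Q = 27. From demand, P = 85.5.
CS = ½·(126 − 85.5)·27 = 546.75; PS = (85.5 − 45)·27 = 1093.5; TS = 1640.25.
With 5 symmetric Cournot firms, each firm's FOC gives 126 − 9q = 45, so q = 9, Q = 5·9 = 45, and P = 58.5.
CS = ½·(126 − 58.5)·45 = 1518.75; PS = (58.5 − 45)·45 = 607.5; TS = 2126.25.

Competition: TS = 2187; Monopoly: TS = 1640.25; Cournot: TS = 2126.25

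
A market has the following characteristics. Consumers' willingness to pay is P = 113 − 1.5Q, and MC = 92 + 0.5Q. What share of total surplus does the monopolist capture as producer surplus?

Monopoly sets MR = MC: 113 − 3Q = 92 + 0.5Q ⇒ Q = 6, P = 113 − 1.5·6 = 104.
CS = ½·(113 − 104)·6 = 27.
PS = P·Q − VC(Q) = 104·6 − (92·6 + ½·0.5·6²) = 63.
Share captured = PS/TS = 63/90 = 0.7.

PS/TS = 0.7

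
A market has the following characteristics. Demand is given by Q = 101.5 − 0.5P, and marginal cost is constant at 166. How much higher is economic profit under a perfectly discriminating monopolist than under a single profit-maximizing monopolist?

Economic profit rises by 171.125

Inverting demand: P = 203 − 2Q.
A monopolist chooses Q where MR = MC. MR = 203 − 4Q; setting this equal to 166 gives Q = 9.25 and P = 184.5.
Profit = (184.5 − 166)·9.25 = 171.125.
A perfectly discriminating monopolist sells every unit with P(Q) ≥ MC(Q), so output equals the competitive quantity Q = 18.5. Each buyer pays their reservation price, so CS = 0 and the firm captures all surplus.
PS equals the full surplus area, 342.25. Profit = 342.25 = 342.25.
Change in economic profit: 342.25 − 171.125 = 171.125.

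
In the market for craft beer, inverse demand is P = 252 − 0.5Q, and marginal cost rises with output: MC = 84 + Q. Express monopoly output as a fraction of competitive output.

The monopolist equates marginal revenue to marginal cost: 252 − Q = 84 + Q, so Q = 84. From demand, P = 210.
Under competition P = MC: 252 − 0.5Q = 84 + Q ⇒ Q = 112, P = 196.
Ratio Q_m/Q_c = 84/112 = 0.75.

Q_m/Q_c = 0.75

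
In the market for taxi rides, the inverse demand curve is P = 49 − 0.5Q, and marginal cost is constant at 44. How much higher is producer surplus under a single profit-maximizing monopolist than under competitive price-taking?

Competitive firms price at marginal cost: P = 44, giving Q = 10.
PS = (44 − 44)·10 = 0.
Monopoly sets MR = MC: 49 − Q = 44 ⇒ Q = 5, P = 49 − 0.5·5 = 46.5.
PS = (46.5 − 44)·5 = 12.5.
Change in producer surplus: 12.5 − 0 = 12.5.

PS rises by 12.5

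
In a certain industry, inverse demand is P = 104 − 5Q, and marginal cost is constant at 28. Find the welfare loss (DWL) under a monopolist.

DWL = 144.4

Competitive firms price at marginal cost: P = 28, giving Q = 15.2.
Monopoly sets MR = MC: 104 − 10Q = 28 ⇒ Q = 7.6, P = 104 − 5·7.6 = 66.
DWL is the triangle between Q = 7.6 and Q = 15.2: ½·(15.2 − 7.6)·(66 − 28) = 144.4.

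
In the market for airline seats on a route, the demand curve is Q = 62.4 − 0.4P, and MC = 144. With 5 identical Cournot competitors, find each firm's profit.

π_i = 1.6

Inverting demand: P = 156 − 2.5Q.
Cournot with 5 identical firms: the symmetric best-response condition is 156 − 15q = 144. Each firm produces q = 0.8, total output Q = 4, price P = 146.
Each firm's profit = (146 − 144)·0.8 = 1.6.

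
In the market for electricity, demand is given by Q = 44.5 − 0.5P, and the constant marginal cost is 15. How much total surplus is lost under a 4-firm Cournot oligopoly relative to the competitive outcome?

DWL = 54.76

Inverting demand: P = 89 − 2Q.
Perfect competition: P = MC = 15, so 89 − 2Q = 15 and Q = 37.
In a 4-firm Cournot equilibrium, symmetry and the first-order condition give q = (89 − 15)/(10) = 7.4. So Q = 29.6 and P = 29.8.
DWL is the triangle between Q = 29.6 and Q = 37: ½·(37 − 29.6)·(29.8 − 15) = 54.76.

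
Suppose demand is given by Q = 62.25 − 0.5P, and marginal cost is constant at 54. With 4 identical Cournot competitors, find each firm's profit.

Inverting demand: P = 124.5 − 2Q.
In a 4-firm Cournot equilibrium, symmetry and the first-order condition give q = (124.5 − 54)/(10) = 7.05. So Q = 28.2 and P = 68.1.
Each firm's profit = (68.1 − 54)·7.05 = 99.405.

π_i = 99.405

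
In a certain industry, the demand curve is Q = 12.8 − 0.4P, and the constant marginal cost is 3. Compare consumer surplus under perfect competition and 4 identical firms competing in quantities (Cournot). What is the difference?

Inverting demand: P = 32 − 2.5Q.
Competitive firms price at marginal cost: P = 3, giving Q = 11.6.
CS = ½·(32 − 3)·11.6 = 168.2.
In a 4-firm Cournot equilibrium, symmetry and the first-order condition give q = (32 − 3)/(12.5) = 2.32. So Q = 9.28 and P = 8.8.
CS = ½·(32 − 8.8)·9.28 = 107.648.
Change in consumer surplus: 107.648 − 168.2 = −60.552.

CS falls by 60.552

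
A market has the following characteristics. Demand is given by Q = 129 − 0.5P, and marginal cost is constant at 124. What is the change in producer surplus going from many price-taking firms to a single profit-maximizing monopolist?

Inverting demand: P = 258 − 2Q.
Competitive firms price at marginal cost: P = 124, giving Q = 67.
PS = (124 − 124)·67 = 0.
The monopolist equates marginal revenue to marginal cost: 258 − 4Q = 124, so Q = 33.5. From demand, P = 191.
PS = (191 − 124)·33.5 = 2244.5.
Change in producer surplus: 2244.5 − 0 = 2244.5.

Producer surplus rises by 2244.5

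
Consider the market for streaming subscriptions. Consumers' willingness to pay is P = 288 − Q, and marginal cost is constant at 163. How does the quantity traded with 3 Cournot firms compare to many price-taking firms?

In a 3-firm Cournot equilibrium, symmetry and the first-order condition give q = (288 − 163)/(4) = 31.25. So Q = 93.75 and P = 194.25.
Competitive firms price at marginal cost: P = 163, giving Q = 125.

Cournot: Q = 93.75; Competition: Q = 125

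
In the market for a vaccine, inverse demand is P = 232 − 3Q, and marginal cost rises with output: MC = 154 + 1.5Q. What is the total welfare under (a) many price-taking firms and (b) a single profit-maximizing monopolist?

Competitive equilibrium sets price equal to marginal cost: 232 − 3Q = 154 + 1.5Q, so Q = 52/3 and P = 180.
CS = ½·(232 − 180)·52/3 = 1352/3; PS = (180·52/3 − 154·52/3 − ½·1.5·(52/3)²) = 676/3; TS = 676.
The monopolist equates marginal revenue to marginal cost: 232 − 6Q = 154 + 1.5Q, so Q = 10.4. From demand, P = 200.8.
CS = ½·(232 − 200.8)·10.4 = 162.24; PS = (200.8·10.4 − 154·10.4 − ½·1.5·10.4²) = 405.6; TS = 567.84.

Competition: TS = 676; Monopoly: TS = 567.84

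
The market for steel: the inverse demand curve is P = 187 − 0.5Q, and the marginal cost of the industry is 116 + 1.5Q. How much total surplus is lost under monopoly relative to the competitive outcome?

DWL = 50.41

Under competition P = MC: 187 − 0.5Q = 116 + 1.5Q ⇒ Q = 35.5, P = 169.25.
A monopolist chooses Q where MR = MC. MR = 187 − Q; setting this equal to 116 + 1.5Q gives Q = 28.4 and P = 172.8.
CS = ½·(187 − 169.25)·35.5 = 5041/16; PS = (169.25·35.5 − 116·35.5 − ½·1.5·35.5²) = 15123/16; TS = 1260.25.
CS = ½·(187 − 172.8)·28.4 = 201.64; PS = (172.8·28.4 − 116·28.4 − ½·1.5·28.4²) = 1008.2; TS = 1209.84.
DWL = 1260.25 − 1209.84 = 50.41.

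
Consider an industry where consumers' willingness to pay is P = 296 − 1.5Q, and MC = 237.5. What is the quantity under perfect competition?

Perfect competition: P = MC = 237.5, so 296 − 1.5Q = 237.5 and Q = 39.

Q = 39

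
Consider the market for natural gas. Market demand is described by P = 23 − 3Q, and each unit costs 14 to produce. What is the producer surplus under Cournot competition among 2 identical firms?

In a 2-firm Cournot equilibrium, symmetry and the first-order condition give q = (23 − 14)/(9) = 1. So Q = 2 and P = 17.
PS = (17 − 14)·2 = 6.

PS = 6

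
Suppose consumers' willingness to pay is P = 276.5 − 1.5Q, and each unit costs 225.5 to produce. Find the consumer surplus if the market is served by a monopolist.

CS = 216.75

A monopolist chooses Q where MR = MC. MR = 276.5 − 3Q; setting this equal to 225.5 gives Q = 17 and P = 251.
CS = ½·(276.5 − 251)·17 = 216.75.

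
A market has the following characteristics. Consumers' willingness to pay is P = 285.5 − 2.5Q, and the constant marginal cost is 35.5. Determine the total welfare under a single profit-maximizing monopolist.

Monopoly sets MR = MC: 285.5 − 5Q = 35.5 ⇒ Q = 50, P = 285.5 − 2.5·50 = 160.5.
CS = ½·(285.5 − 160.5)·50 = 3125; PS = (160.5 − 35.5)·50 = 6250; TS = 9375.

TS = 9375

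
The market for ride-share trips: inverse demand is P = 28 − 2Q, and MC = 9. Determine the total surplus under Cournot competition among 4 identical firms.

TS = 86.64

With 4 symmetric Cournot firms, each firm's FOC gives 28 − 10q = 9, so q = 1.9, Q = 4·1.9 = 7.6, and P = 12.8.
CS = ½·(28 − 12.8)·7.6 = 57.76; PS = (12.8 − 9)·7.6 = 28.88; TS = 86.64.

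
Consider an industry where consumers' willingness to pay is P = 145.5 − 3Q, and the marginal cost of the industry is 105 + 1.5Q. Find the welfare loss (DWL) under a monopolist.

DWL = 29.16

Competitive equilibrium sets price equal to marginal cost: 145.5 − 3Q = 105 + 1.5Q, so Q = 9 and P = 118.5.
A monopolist chooses Q where MR = MC. MR = 145.5 − 6Q; setting this equal to 105 + 1.5Q gives Q = 5.4 and P = 129.3.
CS = ½·(145.5 − 118.5)·9 = 121.5; PS = (118.5·9 − 105·9 − ½·1.5·9²) = 60.75; TS = 182.25.
CS = ½·(145.5 − 129.3)·5.4 = 43.74; PS = (129.3·5.4 − 105·5.4 − ½·1.5·5.4²) = 109.35; TS = 153.09.
DWL = 182.25 − 153.09 = 29.16.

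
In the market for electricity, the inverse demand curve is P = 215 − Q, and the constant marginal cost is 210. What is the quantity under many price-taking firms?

Perfect competition: P = MC = 210, so 215 − Q = 210 and Q = 5.

Q = 5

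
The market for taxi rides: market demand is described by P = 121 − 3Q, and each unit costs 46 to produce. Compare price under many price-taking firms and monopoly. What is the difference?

Under competition P = MC = 46, so Q = (121 − 46)/3 = 25.
A monopolist chooses Q where MR = MC. MR = 121 − 6Q; setting this equal to 46 gives Q = 12.5 and P = 83.5.
Change in price: 83.5 − 46 = 37.5.

Price rises by 37.5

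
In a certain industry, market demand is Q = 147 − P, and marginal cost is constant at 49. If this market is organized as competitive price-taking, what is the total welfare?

TS = 4802

Inverting demand: P = 147 − Q.
Perfect competition: P = MC = 49, so 147 − Q = 49 and Q = 98.
CS = ½·(147 − 49)·98 = 4802; PS = (49 − 49)·98 = 0; TS = 4802.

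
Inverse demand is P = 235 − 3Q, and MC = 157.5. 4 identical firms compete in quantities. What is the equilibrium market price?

P = 173

In a 4-firm Cournot equilibrium, symmetry and the first-order condition give q = (235 − 157.5)/(15) = 31/6. So Q = 62/3 and P = 173.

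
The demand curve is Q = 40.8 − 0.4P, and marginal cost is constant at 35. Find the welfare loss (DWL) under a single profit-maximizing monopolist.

DWL = 224.45

Inverting demand: P = 102 − 2.5Q.
Under competition P = MC = 35, so Q = (102 − 35)/2.5 = 26.8.
The monopolist equates marginal revenue to marginal cost: 102 − 5Q = 35, so Q = 13.4. From demand, P = 68.5.
DWL is the triangle between Q = 13.4 and Q = 26.8: ½·(26.8 − 13.4)·(68.5 − 35) = 224.45.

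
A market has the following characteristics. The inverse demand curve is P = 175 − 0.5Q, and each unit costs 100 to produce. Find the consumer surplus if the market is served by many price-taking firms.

CS = 5625

Perfect competition: P = MC = 100, so 175 − 0.5Q = 100 and Q = 150.
CS = ½·(175 − 100)·150 = 5625.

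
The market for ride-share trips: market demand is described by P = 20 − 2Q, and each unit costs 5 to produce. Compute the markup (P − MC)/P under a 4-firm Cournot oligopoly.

Cournot with 4 identical firms: the symmetric best-response condition is 20 − 10q = 5. Each firm produces q = 1.5, total output Q = 6, price P = 8.
Lerner index = (P − MC)/P = (8 − 5)/8 = 0.375.

Lerner index = 0.375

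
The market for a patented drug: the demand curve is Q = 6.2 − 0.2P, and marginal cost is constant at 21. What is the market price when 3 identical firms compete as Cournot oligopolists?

P = 23.5

Inverting demand: P = 31 − 5Q.
With 3 symmetric Cournot firms, each firm's FOC gives 31 − 20q = 21, so q = 0.5, Q = 3·0.5 = 1.5, and P = 23.5.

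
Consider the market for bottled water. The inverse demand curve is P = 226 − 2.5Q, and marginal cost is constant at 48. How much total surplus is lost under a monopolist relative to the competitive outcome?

Competitive firms price at marginal cost: P = 48, giving Q = 71.2.
A monopolist chooses Q where MR = MC. MR = 226 − 5Q; setting this equal to 48 gives Q = 35.6 and P = 137.
DWL is the triangle between Q = 35.6 and Q = 71.2: ½·(71.2 − 35.6)·(137 − 48) = 1584.2.

DWL = 1584.2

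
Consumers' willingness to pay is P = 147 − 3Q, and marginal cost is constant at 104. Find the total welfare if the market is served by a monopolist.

TS = 231.125

The monopolist equates marginal revenue to marginal cost: 147 − 6Q = 104, so Q = 43/6. From demand, P = 125.5.
CS = ½·(147 − 125.5)·43/6 = 1849/24; PS = (125.5 − 104)·43/6 = 1849/12; TS = 231.125.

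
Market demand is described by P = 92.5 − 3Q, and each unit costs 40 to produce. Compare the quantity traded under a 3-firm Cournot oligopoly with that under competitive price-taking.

Cournot with 3 identical firms: the symmetric best-response condition is 92.5 − 12q = 40. Each firm produces q = 4.375, total output Q = 13.125, price P = 53.125.
Under competition P = MC = 40, so Q = (92.5 − 40)/3 = 17.5.

Cournot: Q = 13.125; Competition: Q = 17.5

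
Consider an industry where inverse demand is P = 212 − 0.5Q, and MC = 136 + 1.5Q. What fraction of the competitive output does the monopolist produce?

The monopolist equates marginal revenue to marginal cost: 212 − Q = 136 + 1.5Q, so Q = 30.4. From demand, P = 196.8.
Competitive equilibrium sets price equal to marginal cost: 212 − 0.5Q = 136 + 1.5Q, so Q = 38 and P = 193.
Ratio Q_m/Q_c = 30.4/38 = 0.8.

Q_m/Q_c = 0.8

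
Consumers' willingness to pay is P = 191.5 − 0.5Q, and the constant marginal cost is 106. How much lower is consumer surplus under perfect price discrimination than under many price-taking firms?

Competitive firms price at marginal cost: P = 106, giving Q = 171.
CS = ½·(191.5 − 106)·171 = 7310.25.
A perfectly discriminating monopolist sells every unit with P(Q) ≥ MC(Q), so output equals the competitive quantity Q = 171. Each buyer pays their reservation price, so CS = 0 and the firm captures all surplus.
CS = 0.
Change in consumer surplus: 0 − 7310.25 = −7310.25.

CS falls by 7310.25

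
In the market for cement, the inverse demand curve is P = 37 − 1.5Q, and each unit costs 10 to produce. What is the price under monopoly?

P = 23.5

Monopoly sets MR = MC: 37 − 3Q = 10 ⇒ Q = 9, P = 37 − 1.5·9 = 23.5.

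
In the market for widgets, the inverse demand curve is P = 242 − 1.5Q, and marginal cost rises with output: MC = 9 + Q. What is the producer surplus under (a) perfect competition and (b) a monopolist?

Competition: PS = 4343.12; Monopoly: PS = 6786.125

Competitive equilibrium sets price equal to marginal cost: 242 − 1.5Q = 9 + Q, so Q = 93.2 and P = 102.2.
PS = P·Q − VC(Q) = 102.2·93.2 − (9·93.2 + ½·1·93.2²) = 4343.12.
A monopolist chooses Q where MR = MC. MR = 242 − 3Q; setting this equal to 9 + Q gives Q = 58.25 and P = 154.625.
PS = P·Q − VC(Q) = 154.625·58.25 − (9·58.25 + ½·1·58.25²) = 6786.125.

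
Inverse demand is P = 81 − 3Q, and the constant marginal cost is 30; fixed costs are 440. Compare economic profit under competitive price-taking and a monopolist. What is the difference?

Perfect competition: P = MC = 30, so 81 − 3Q = 30 and Q = 17.
Profit = (30 − 30)·17 − 440 = −440.
The monopolist equates marginal revenue to marginal cost: 81 − 6Q = 30, so Q = 8.5. From demand, P = 55.5.
Profit = (55.5 − 30)·8.5 − 440 = −223.25.
Change in economic profit: −223.25 − −440 = 216.75.

Economic profit rises by 216.75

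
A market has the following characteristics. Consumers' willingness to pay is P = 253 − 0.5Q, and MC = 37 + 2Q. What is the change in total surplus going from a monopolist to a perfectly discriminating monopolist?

A monopolist chooses Q where MR = MC. MR = 253 − Q; setting this equal to 37 + 2Q gives Q = 72 and P = 217.
CS = ½·(253 − 217)·72 = 1296; PS = (217·72 − 37·72 − ½·2·72²) = 7776; TS = 9072.
A perfectly discriminating monopolist sells every unit with P(Q) ≥ MC(Q), so output equals the competitive quantity Q = 86.4. Each buyer pays their reservation price, so CS = 0 and the firm captures all surplus.
TS = 9331.2 (equal to competitive TS).
Change in total surplus: 9331.2 − 9072 = 259.2.

Total surplus rises by 259.2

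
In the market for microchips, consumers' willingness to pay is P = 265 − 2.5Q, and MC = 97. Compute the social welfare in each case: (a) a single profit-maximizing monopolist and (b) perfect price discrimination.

The monopolist equates marginal revenue to marginal cost: 265 − 5Q = 97, so Q = 33.6. From demand, P = 181.
CS = ½·(265 − 181)·33.6 = 1411.2; PS = (181 − 97)·33.6 = 2822.4; TS = 4233.6.
With perfect price discrimination, output is the efficient level Q = 67.2 (where demand meets MC), but every buyer pays their willingness to pay: CS = 0 and PS = total surplus.
TS = 5644.8 (equal to competitive TS).

Monopoly: TS = 4233.6; Perfect PD: TS = 5644.8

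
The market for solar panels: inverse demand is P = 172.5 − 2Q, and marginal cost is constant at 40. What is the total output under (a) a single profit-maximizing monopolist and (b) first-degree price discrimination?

Monopoly sets MR = MC: 172.5 − 4Q = 40 ⇒ Q = 33.125, P = 172.5 − 2·33.125 = 106.25.
A perfectly discriminating monopolist sells every unit with P(Q) ≥ MC(Q), so output equals the competitive quantity Q = 66.25. Each buyer pays their reservation price, so CS = 0 and the firm captures all surplus.

Monopoly: Q = 33.125; Perfect PD: Q = 66.25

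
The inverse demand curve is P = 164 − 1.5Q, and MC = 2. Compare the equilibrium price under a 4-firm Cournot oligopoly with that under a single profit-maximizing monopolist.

In a 4-firm Cournot equilibrium, symmetry and the first-order condition give q = (164 − 2)/(7.5) = 21.6. So Q = 86.4 and P = 34.4.
The monopolist equates marginal revenue to marginal cost: 164 − 3Q = 2, so Q = 54. From demand, P = 83.

Cournot: P = 34.4; Monopoly: P = 83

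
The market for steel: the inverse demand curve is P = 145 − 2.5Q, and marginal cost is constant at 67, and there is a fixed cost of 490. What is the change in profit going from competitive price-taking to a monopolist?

Perfect competition: P = MC = 67, so 145 − 2.5Q = 67 and Q = 31.2.
Profit = (67 − 67)·31.2 − 490 = −490.
The monopolist equates marginal revenue to marginal cost: 145 − 5Q = 67, so Q = 15.6. From demand, P = 106.
Profit = (106 − 67)·15.6 − 490 = 118.4.
Change in profit: 118.4 − −490 = 608.4.

π rises by 608.4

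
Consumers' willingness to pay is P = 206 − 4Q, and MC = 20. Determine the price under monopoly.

The monopolist equates marginal revenue to marginal cost: 206 − 8Q = 20, so Q = 23.25. From demand, P = 113.

P = 113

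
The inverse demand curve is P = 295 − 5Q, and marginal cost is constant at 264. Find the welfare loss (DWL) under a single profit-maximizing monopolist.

DWL = 24.025

Under competition P = MC = 264, so Q = (295 − 264)/5 = 6.2.
A monopolist chooses Q where MR = MC. MR = 295 − 10Q; setting this equal to 264 gives Q = 3.1 and P = 279.5.
DWL is the triangle between Q = 3.1 and Q = 6.2: ½·(6.2 − 3.1)·(279.5 − 264) = 24.025.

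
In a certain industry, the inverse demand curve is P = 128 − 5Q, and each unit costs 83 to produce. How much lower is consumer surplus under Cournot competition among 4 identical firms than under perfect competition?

Under competition P = MC = 83, so Q = (128 − 83)/5 = 9.
CS = ½·(128 − 83)·9 = 202.5.
With 4 symmetric Cournot firms, each firm's FOC gives 128 − 25q = 83, so q = 1.8, Q = 4·1.8 = 7.2, and P = 92.
CS = ½·(128 − 92)·7.2 = 129.6.
Change in consumer surplus: 129.6 − 202.5 = −72.9.

CS falls by 72.9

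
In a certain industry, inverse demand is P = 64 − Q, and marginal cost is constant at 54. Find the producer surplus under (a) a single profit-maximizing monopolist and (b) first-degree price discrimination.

The monopolist equates marginal revenue to marginal cost: 64 − 2Q = 54, so Q = 5. From demand, P = 59.
PS = (59 − 54)·5 = 25.
With perfect price discrimination, output is the efficient level Q = 10 (where demand meets MC), but every buyer pays their willingness to pay: CS = 0 and PS = total surplus.
PS = ½·(64 − 54)·10 = 50.

Monopoly: PS = 25; Perfect PD: PS = 50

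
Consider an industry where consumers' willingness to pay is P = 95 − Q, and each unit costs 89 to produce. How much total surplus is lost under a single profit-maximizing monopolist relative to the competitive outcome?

Competitive firms price at marginal cost: P = 89, giving Q = 6.
A monopolist chooses Q where MR = MC. MR = 95 − 2Q; setting this equal to 89 gives Q = 3 and P = 92.
DWL is the triangle between Q = 3 and Q = 6: ½·(6 − 3)·(92 − 89) = 4.5.

DWL = 4.5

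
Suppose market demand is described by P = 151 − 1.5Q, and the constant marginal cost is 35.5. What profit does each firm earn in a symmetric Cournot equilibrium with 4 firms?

π_i = 355.74

Cournot with 4 identical firms: the symmetric best-response condition is 151 − 7.5q = 35.5. Each firm produces q = 15.4, total output Q = 61.6, price P = 58.6.
Each firm's profit = (58.6 − 35.5)·15.4 = 355.74.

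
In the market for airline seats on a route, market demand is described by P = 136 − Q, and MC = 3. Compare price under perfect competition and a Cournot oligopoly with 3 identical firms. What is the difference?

Under competition P = MC = 3, so Q = (136 − 3)/1 = 133.
In a 3-firm Cournot equilibrium, symmetry and the first-order condition give q = (136 − 3)/(4) = 33.25. So Q = 99.75 and P = 36.25.
Change in price: 36.25 − 3 = 33.25.

Price rises by 33.25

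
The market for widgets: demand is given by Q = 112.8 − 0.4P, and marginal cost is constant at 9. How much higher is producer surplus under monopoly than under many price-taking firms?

Inverting demand: P = 282 − 2.5Q.
Under competition P = MC = 9, so Q = (282 − 9)/2.5 = 109.2.
PS = (9 − 9)·109.2 = 0.
A monopolist chooses Q where MR = MC. MR = 282 − 5Q; setting this equal to 9 gives Q = 54.6 and P = 145.5.
PS = (145.5 − 9)·54.6 = 7452.9.
Change in producer surplus: 7452.9 − 0 = 7452.9.

Producer surplus rises by 7452.9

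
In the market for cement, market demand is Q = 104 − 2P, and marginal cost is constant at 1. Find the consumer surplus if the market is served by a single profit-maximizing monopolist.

Inverting demand: P = 52 − 0.5Q.
Monopoly sets MR = MC: 52 − Q = 1 ⇒ Q = 51, P = 52 − 0.5·51 = 26.5.
CS = ½·(52 − 26.5)·51 = 650.25.

CS = 650.25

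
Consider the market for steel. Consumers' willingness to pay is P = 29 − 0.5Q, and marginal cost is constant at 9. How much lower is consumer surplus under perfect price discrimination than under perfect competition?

Competitive firms price at marginal cost: P = 9, giving Q = 40.
CS = ½·(29 − 9)·40 = 400.
Under first-degree price discrimination the firm charges each unit its demand price and produces up to where P = MC, i.e. Q = 40. Consumer surplus is zero; producer surplus equals total surplus.
CS = 0.
Change in consumer surplus: 0 − 400 = −400.

Consumer surplus falls by 400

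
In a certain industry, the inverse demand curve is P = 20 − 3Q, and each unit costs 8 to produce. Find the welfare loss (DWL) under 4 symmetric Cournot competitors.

DWL = 0.96

Perfect competition: P = MC = 8, so 20 − 3Q = 8 and Q = 4.
Cournot with 4 identical firms: the symmetric best-response condition is 20 − 15q = 8. Each firm produces q = 0.8, total output Q = 3.2, price P = 10.4.
DWL is the triangle between Q = 3.2 and Q = 4: ½·(4 − 3.2)·(10.4 − 8) = 0.96.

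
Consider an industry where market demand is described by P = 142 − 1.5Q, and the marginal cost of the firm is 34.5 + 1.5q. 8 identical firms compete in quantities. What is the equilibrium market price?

Cournot with 8 identical firms: the symmetric best-response condition is 142 − 13.5q = 34.5 + 1.5q. Each firm produces q = 43/6, total output Q = 172/3, price P = 56.

P = 56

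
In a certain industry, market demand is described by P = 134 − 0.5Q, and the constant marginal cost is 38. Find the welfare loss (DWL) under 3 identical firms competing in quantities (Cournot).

DWL = 576

Under competition P = MC = 38, so Q = (134 − 38)/0.5 = 192.
With 3 symmetric Cournot firms, each firm's FOC gives 134 − 2q = 38, so q = 48, Q = 3·48 = 144, and P = 62.
DWL is the triangle between Q = 144 and Q = 192: ½·(192 − 144)·(62 − 38) = 576.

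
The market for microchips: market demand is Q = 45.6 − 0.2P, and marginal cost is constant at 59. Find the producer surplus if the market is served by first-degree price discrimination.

PS = 2856.1

Inverting demand: P = 228 − 5Q.
Under first-degree price discrimination the firm charges each unit its demand price and produces up to where P = MC, i.e. Q = 33.8. Consumer surplus is zero; producer surplus equals total surplus.
PS = ½·(228 − 59)·33.8 = 2856.1.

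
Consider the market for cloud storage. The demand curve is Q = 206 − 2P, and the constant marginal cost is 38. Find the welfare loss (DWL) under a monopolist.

DWL = 1056.25

Inverting demand: P = 103 − 0.5Q.
Competitive firms price at marginal cost: P = 38, giving Q = 130.
A monopolist chooses Q where MR = MC. MR = 103 − Q; setting this equal to 38 gives Q = 65 and P = 70.5.
DWL is the triangle between Q = 65 and Q = 130: ½·(130 − 65)·(70.5 − 38) = 1056.25.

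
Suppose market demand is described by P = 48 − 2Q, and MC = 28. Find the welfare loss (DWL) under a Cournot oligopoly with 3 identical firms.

DWL = 6.25

Perfect competition: P = MC = 28, so 48 − 2Q = 28 and Q = 10.
With 3 symmetric Cournot firms, each firm's FOC gives 48 − 8q = 28, so q = 2.5, Q = 3·2.5 = 7.5, and P = 33.
DWL is the triangle between Q = 7.5 and Q = 10: ½·(10 − 7.5)·(33 − 28) = 6.25.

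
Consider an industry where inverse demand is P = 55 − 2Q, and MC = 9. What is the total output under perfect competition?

Competitive firms price at marginal cost: P = 9, giving Q = 23.

Q = 23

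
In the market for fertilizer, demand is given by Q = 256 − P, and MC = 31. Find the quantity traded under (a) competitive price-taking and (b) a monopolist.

Inverting demand: P = 256 − Q.
Under competition P = MC = 31, so Q = (256 − 31)/1 = 225.
The monopolist equates marginal revenue to marginal cost: 256 − 2Q = 31, so Q = 112.5. From demand, P = 143.5.

Competition: Q = 225; Monopoly: Q = 112.5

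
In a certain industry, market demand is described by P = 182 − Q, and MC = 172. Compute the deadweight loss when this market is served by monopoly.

Perfect competition: P = MC = 172, so 182 − Q = 172 and Q = 10.
Monopoly sets MR = MC: 182 − 2Q = 172 ⇒ Q = 5, P = 182 − 5 = 177.
DWL is the triangle between Q = 5 and Q = 10: ½·(10 − 5)·(177 − 172) = 12.5.

DWL = 12.5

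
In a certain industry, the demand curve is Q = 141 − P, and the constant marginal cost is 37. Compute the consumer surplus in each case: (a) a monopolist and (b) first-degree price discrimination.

Inverting demand: P = 141 − Q.
The monopolist equates marginal revenue to marginal cost: 141 − 2Q = 37, so Q = 52. From demand, P = 89.
CS = ½·(141 − 89)·52 = 1352.
Under first-degree price discrimination the firm charges each unit its demand price and produces up to where P = MC, i.e. Q = 104. Consumer surplus is zero; producer surplus equals total surplus.
CS = 0.

Monopoly: CS = 1352; Perfect PD: CS = 0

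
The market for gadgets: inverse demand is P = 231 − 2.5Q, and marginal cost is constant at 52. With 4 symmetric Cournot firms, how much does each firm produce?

q_i = 14.32

Cournot with 4 identical firms: the symmetric best-response condition is 231 − 12.5q = 52. Each firm produces q = 14.32, total output Q = 57.28, price P = 87.8.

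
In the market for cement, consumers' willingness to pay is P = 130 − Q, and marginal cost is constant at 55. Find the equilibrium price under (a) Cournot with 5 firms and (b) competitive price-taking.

Cournot with 5 identical firms: the symmetric best-response condition is 130 − 6q = 55. Each firm produces q = 12.5, total output Q = 62.5, price P = 67.5.
Competitive firms price at marginal cost: P = 55, giving Q = 75.

Cournot: P = 67.5; Competition: P = 55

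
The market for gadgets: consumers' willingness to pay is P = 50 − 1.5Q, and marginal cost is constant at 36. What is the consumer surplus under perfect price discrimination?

With perfect price discrimination, output is the efficient level Q = 28/3 (where demand meets MC), but every buyer pays their willingness to pay: CS = 0 and PS = total surplus.
CS = 0.

CS = 0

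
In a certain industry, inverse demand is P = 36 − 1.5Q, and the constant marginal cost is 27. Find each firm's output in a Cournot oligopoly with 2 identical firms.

In a 2-firm Cournot equilibrium, symmetry and the first-order condition give q = (36 − 27)/(4.5) = 2. So Q = 4 and P = 30.

q_i = 2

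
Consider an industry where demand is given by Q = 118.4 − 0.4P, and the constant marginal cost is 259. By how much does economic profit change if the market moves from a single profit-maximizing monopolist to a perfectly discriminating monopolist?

Inverting demand: P = 296 − 2.5Q.
Monopoly sets MR = MC: 296 − 5Q = 259 ⇒ Q = 7.4, P = 296 − 2.5·7.4 = 277.5.
Profit = (277.5 − 259)·7.4 = 136.9.
With perfect price discrimination, output is the efficient level Q = 14.8 (where demand meets MC), but every buyer pays their willingness to pay: CS = 0 and PS = total surplus.
PS equals the full surplus area, 273.8. Profit = 273.8 = 273.8.
Change in economic profit: 273.8 − 136.9 = 136.9.

Economic profit rises by 136.9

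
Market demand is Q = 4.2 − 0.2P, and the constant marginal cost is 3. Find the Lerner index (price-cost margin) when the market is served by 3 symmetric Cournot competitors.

Inverting demand: P = 21 − 5Q.
With 3 symmetric Cournot firms, each firm's FOC gives 21 − 20q = 3, so q = 0.9, Q = 3·0.9 = 2.7, and P = 7.5.
Lerner index = (P − MC)/P = (7.5 − 3)/7.5 = 0.6.

Lerner index = 0.6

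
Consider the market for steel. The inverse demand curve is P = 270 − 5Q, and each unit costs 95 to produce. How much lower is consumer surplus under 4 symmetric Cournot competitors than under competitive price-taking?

CS falls by 1102.5

Perfect competition: P = MC = 95, so 270 − 5Q = 95 and Q = 35.
CS = ½·(270 − 95)·35 = 3062.5.
In a 4-firm Cournot equilibrium, symmetry and the first-order condition give q = (270 − 95)/(25) = 7. So Q = 28 and P = 130.
CS = ½·(270 − 130)·28 = 1960.
Change in consumer surplus: 1960 − 3062.5 = −1102.5.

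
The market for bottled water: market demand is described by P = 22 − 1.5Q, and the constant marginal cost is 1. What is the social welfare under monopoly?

Monopoly sets MR = MC: 22 − 3Q = 1 ⇒ Q = 7, P = 22 − 1.5·7 = 11.5.
CS = ½·(22 − 11.5)·7 = 36.75; PS = (11.5 − 1)·7 = 73.5; TS = 110.25.

TS = 110.25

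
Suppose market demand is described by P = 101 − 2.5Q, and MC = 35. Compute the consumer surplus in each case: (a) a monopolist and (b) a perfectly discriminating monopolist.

Monopoly sets MR = MC: 101 − 5Q = 35 ⇒ Q = 13.2, P = 101 − 2.5·13.2 = 68.
CS = ½·(101 − 68)·13.2 = 217.8.
A perfectly discriminating monopolist sells every unit with P(Q) ≥ MC(Q), so output equals the competitive quantity Q = 26.4. Each buyer pays their reservation price, so CS = 0 and the firm captures all surplus.
CS = 0.

Monopoly: CS = 217.8; Perfect PD: CS = 0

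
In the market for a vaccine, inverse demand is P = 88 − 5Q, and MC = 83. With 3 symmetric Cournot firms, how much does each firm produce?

In a 3-firm Cournot equilibrium, symmetry and the first-order condition give q = (88 − 83)/(20) = 0.25. So Q = 0.75 and P = 84.25.

q_i = 0.25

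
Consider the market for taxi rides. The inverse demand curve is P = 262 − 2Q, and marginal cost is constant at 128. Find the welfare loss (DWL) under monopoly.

DWL = 1122.25

Perfect competition: P = MC = 128, so 262 − 2Q = 128 and Q = 67.
The monopolist equates marginal revenue to marginal cost: 262 − 4Q = 128, so Q = 33.5. From demand, P = 195.
DWL is the triangle between Q = 33.5 and Q = 67: ½·(67 − 33.5)·(195 − 128) = 1122.25.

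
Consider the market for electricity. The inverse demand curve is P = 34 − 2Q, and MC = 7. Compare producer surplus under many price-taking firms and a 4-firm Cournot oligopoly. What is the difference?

Perfect competition: P = MC = 7, so 34 − 2Q = 7 and Q = 13.5.
PS = (7 − 7)·13.5 = 0.
With 4 symmetric Cournot firms, each firm's FOC gives 34 − 10q = 7, so q = 2.7, Q = 4·2.7 = 10.8, and P = 12.4.
PS = (12.4 − 7)·10.8 = 58.32.
Change in producer surplus: 58.32 − 0 = 58.32.

Producer surplus rises by 58.32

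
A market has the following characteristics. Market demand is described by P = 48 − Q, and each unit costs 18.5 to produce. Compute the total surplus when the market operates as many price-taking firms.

Under competition P = MC = 18.5, so Q = (48 − 18.5)/1 = 29.5.
CS = ½·(48 − 18.5)·29.5 = 435.125; PS = (18.5 − 18.5)·29.5 = 0; TS = 435.125.

TS = 435.125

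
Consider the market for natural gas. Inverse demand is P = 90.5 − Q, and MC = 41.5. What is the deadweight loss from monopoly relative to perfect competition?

Competitive firms price at marginal cost: P = 41.5, giving Q = 49.
The monopolist equates marginal revenue to marginal cost: 90.5 − 2Q = 41.5, so Q = 24.5. From demand, P = 66.
DWL is the triangle between Q = 24.5 and Q = 49: ½·(49 − 24.5)·(66 − 41.5) = 300.125.

DWL = 300.125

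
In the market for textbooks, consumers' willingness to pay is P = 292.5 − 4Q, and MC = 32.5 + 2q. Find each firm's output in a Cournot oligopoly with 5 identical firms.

q_i = 10

With 5 symmetric Cournot firms, each firm's FOC gives 292.5 − 24q = 32.5 + 2q, so q = 10, Q = 5·10 = 50, and P = 92.5.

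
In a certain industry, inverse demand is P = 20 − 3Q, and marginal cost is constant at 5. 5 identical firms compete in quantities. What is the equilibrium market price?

P = 7.5

With 5 symmetric Cournot firms, each firm's FOC gives 20 − 18q = 5, so q = 5/6, Q = 5·5/6 = 25/6, and P = 7.5.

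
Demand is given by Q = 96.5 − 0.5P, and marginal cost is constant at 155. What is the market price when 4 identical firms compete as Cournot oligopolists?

P = 162.6

Inverting demand: P = 193 − 2Q.
In a 4-firm Cournot equilibrium, symmetry and the first-order condition give q = (193 − 155)/(10) = 3.8. So Q = 15.2 and P = 162.6.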